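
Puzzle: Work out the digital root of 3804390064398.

3

3+8+0+4+3+9+0+0+6+4+3+9+8 = 57
5+7 = 12
1+2 = 3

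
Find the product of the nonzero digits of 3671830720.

42336

3×6×7×1×8×3×7×2 = 42336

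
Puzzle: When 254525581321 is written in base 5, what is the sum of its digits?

29

254525581321 in base 5 is 13132232022100241.
Digit sum: 1+3+1+3+2+2+3+2+0+2+2+1+0+0+2+4+1 = 29.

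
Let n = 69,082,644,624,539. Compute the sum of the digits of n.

6+9+0+8+2+6+4+4+6+2+4+5+3+9 = 68

68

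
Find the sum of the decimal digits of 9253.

9+2+5+3 = 19

19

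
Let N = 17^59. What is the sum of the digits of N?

17^59 = 3948992976476546055807962117305548095339102740462421587418915544041816753
Sum of its 73 digits: 332.

332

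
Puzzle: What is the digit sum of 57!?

270

57! = 40526919504877216755680601905432322134980384796226602145184481280000000000000
Sum of its 77 digits: 270.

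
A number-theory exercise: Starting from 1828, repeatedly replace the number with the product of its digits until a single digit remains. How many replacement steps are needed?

3

1828 → 128 → 16 → 6 (3 steps)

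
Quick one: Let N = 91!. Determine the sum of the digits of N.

91! = 135200152767840296255166568759495142147586866476906677791741734597153670771559994765685283954750449427751168336768008192000000000000000000000
Sum of its 141 digits: 594.

594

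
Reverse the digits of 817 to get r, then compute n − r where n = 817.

Reverse of 817 is 718.
817 − 718 = 99

99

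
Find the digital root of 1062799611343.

7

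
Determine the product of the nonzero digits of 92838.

3456

9×2×8×3×8 = 3456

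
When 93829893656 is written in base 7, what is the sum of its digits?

44

93829893656 in base 7 is 6531122636162.
Digit sum: 6+5+3+1+1+2+2+6+3+6+1+6+2 = 44.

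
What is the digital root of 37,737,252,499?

3+7+7+3+7+2+5+2+4+9+9 = 58
5+8 = 13
1+3 = 4

4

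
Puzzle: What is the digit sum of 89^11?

89^11 = 2775173073766990340489
Sum of its 22 digits: 107.

107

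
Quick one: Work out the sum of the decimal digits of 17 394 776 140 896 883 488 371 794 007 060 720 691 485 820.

207

1+7+3+9+4+7+7+6+1+4+0+8+9+6+8+8+3+4+8+8+3+7+1+7+9+4+0+0+7+0+6+0+7+2+0+6+9+1+4+8+5+8+2+0 = 207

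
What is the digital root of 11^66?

The digital root of n equals n mod 9 (or 9 when 9 | n), so we need 11^66 mod 9.
11^66 ≡ 1 (mod 9), so the digital root is 1.

1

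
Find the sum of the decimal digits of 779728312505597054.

86

7+7+9+7+2+8+3+1+2+5+0+5+5+9+7+0+5+4 = 86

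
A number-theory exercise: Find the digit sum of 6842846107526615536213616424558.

6+8+4+2+8+4+6+1+0+7+5+2+6+6+1+5+5+3+6+2+1+3+6+1+6+4+2+4+5+5+8 = 132

132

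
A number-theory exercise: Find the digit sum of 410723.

17

4+1+0+7+2+3 = 17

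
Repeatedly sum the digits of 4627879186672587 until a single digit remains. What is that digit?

4+6+2+7+8+7+9+1+8+6+6+7+2+5+8+7 = 93
9+3 = 12
1+2 = 3

3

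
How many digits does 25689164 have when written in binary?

25689164 in base 2 is 1100001111111110001001100, which has 25 digits.

25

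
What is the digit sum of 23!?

23! = 25852016738884976640000
Sum of its 23 digits: 99.

99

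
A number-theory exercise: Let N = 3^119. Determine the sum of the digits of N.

243

3^119 = 599003433304810403471059943169868346577158542512617035467
Sum of its 57 digits: 243.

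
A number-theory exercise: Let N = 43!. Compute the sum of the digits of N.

180

43! = 60415263063373835637355132068513997507264512000000000
Sum of its 53 digits: 180.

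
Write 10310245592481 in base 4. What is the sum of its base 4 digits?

10310245592481 in base 4 is 2112002022201222312201.
Digit sum: 2+1+1+2+0+0+2+0+2+2+2+0+1+2+2+2+3+1+2+2+0+1 = 30.

30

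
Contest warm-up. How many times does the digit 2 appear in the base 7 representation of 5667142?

5667142 in base 7 is 66112165.
The digit 2 appears 1 time.

1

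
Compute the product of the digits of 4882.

512

4×8×8×2 = 512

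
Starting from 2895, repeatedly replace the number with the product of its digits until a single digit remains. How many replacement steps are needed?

2895 → 720 → 0 (2 steps)

2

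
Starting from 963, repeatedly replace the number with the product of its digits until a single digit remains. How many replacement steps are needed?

3

963 → 162 → 12 → 2 (3 steps)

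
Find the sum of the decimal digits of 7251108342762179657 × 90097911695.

121

7251108342762179657 × 90097911695 = 653309719157064655122111388615
Sum of its 30 digits: 121.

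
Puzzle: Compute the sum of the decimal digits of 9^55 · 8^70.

522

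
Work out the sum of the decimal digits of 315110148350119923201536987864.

3+1+5+1+1+0+1+4+8+3+5+0+1+1+9+9+2+3+2+0+1+5+3+6+9+8+7+8+6+4 = 116

116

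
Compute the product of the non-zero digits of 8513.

8×5×1×3 = 120

120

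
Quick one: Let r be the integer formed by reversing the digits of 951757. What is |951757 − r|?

194598

Reverse of 951757 is 757159.
|951757 − 757159| = 194598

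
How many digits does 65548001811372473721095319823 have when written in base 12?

65548001811372473721095319823 in base 12 is 588651B895A7202922499B43867, which has 27 digits.

27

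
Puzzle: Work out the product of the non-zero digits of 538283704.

5×3×8×2×8×3×7×4 = 161280

161280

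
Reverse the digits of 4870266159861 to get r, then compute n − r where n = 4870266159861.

3180749539077

Reverse of 4870266159861 is 1689516620784.
4870266159861 − 1689516620784 = 3180749539077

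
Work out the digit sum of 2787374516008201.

61

2+7+8+7+3+7+4+5+1+6+0+0+8+2+0+1 = 61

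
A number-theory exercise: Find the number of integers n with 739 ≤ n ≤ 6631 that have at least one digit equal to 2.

2335

The integers in [739, 6631] that have at least one digit equal to 2: 742, 752, 762, 772, 782, 792, …, 6628, 6629.
2335 qualify.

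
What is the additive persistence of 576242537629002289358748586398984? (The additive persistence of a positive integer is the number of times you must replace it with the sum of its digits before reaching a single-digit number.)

576242537629002289358748586398984 → 174 → 12 → 3 (3 steps)

3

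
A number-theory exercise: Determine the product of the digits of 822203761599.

8×2×2×2×0×3×7×6×1×5×9×9 = 0

0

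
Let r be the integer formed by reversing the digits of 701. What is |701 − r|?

Reverse of 701 is 107.
|701 − 107| = 594

594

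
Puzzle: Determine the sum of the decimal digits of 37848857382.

63

3+7+8+4+8+8+5+7+3+8+2 = 63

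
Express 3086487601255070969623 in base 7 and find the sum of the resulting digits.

3086487601255070969623 in base 7 is 22052635242311513543326432.
Digit sum: 2+2+0+5+2+6+3+5+2+4+2+3+1+1+5+1+3+5+4+3+3+2+6+4+3+2 = 79.

79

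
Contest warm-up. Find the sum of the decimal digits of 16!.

63

16! = 20922789888000
Sum of its 14 digits: 63.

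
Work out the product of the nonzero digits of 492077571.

123480

4×9×2×7×7×5×7×1 = 123480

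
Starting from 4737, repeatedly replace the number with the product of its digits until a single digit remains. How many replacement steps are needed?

3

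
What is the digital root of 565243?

7

5+6+5+2+4+3 = 25
2+5 = 7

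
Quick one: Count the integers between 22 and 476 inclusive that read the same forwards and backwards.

46

The integers in [22, 476] that read the same forwards and backwards: 22, 33, 44, 55, 66, 77, …, 464, 474.
46 qualify.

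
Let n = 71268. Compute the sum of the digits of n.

24

7+1+2+6+8 = 24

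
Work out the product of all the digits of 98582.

5760

9×8×5×8×2 = 5760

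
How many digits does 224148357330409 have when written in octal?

224148357330409 in base 8 is 6275623315632751, which has 16 digits.

16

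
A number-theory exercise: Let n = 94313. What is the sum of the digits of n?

20

9+4+3+1+3 = 20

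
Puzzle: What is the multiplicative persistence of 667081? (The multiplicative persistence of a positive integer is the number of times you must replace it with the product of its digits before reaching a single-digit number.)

1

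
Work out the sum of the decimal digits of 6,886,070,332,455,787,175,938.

112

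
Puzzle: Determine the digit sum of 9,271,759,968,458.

9+2+7+1+7+5+9+9+6+8+4+5+8 = 80

80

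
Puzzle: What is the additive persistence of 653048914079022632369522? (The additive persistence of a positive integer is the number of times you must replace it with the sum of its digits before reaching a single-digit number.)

653048914079022632369522 → 98 → 17 → 8 (3 steps)

3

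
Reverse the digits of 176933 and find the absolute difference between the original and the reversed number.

Reverse of 176933 is 339671.
|176933 − 339671| = 162738

162738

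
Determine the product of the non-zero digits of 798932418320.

5225472

7×9×8×9×3×2×4×1×8×3×2 = 5225472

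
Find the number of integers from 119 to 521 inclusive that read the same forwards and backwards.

The integers in [119, 521] that read the same forwards and backwards: 121, 131, 141, 151, 161, 171, …, 505, 515.
40 qualify.

40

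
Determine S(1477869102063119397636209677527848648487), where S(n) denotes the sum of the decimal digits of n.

201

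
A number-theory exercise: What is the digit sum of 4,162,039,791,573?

57

4+1+6+2+0+3+9+7+9+1+5+7+3 = 57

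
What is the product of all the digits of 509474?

0

5×0×9×4×7×4 = 0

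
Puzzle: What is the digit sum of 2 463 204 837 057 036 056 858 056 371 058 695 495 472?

2+4+6+3+2+0+4+8+3+7+0+5+7+0+3+6+0+5+6+8+5+8+0+5+6+3+7+1+0+5+8+6+9+5+4+9+5+4+7+2 = 178

178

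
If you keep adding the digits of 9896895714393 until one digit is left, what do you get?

9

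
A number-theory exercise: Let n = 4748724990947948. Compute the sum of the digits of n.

95

4+7+4+8+7+2+4+9+9+0+9+4+7+9+4+8 = 95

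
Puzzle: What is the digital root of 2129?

5

2+1+2+9 = 14
1+4 = 5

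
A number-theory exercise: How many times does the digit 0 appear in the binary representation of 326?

326 in base 2 is 101000110.
The digit 0 appears 5 times.

5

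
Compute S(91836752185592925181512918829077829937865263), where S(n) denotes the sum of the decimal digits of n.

9+1+8+3+6+7+5+2+1+8+5+5+9+2+9+2+5+1+8+1+5+1+2+9+1+8+8+2+9+0+7+7+8+2+9+9+3+7+8+6+5+2+6+3 = 224

224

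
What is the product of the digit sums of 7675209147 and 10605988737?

2592

S(7675209147) = 7+6+7+5+2+0+9+1+4+7 = 48.
S(10605988737) = 1+0+6+0+5+9+8+8+7+3+7 = 54.
48 · 54 = 2592.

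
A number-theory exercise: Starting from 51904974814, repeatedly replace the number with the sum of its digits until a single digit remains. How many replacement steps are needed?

2

51904974814 → 52 → 7 (2 steps)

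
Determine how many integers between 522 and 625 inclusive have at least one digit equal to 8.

19

The integers in [522, 625] that have at least one digit equal to 8: 528, 538, 548, 558, 568, 578, …, 608, 618.
19 qualify.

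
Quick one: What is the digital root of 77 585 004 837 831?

7+7+5+8+5+0+0+4+8+3+7+8+3+1 = 66
6+6 = 12
1+2 = 3

3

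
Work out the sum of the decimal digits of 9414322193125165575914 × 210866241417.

9414322193125165575914 × 210866241417 = 1985162736352952062028779364430138
Sum of its 34 digits: 147.

147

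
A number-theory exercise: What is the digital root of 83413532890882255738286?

8+3+4+1+3+5+3+2+8+9+0+8+8+2+2+5+5+7+3+8+2+8+6 = 110
1+1+0 = 2

2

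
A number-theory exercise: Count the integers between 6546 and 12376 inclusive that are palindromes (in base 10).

The integers in [6546, 12376] that are palindromes (in base 10): 6556, 6666, 6776, 6886, 6996, 7007, …, 12221, 12321.
59 qualify.

59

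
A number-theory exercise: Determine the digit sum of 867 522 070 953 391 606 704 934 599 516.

8+6+7+5+2+2+0+7+0+9+5+3+3+9+1+6+0+6+7+0+4+9+3+4+5+9+9+5+1+6 = 141

141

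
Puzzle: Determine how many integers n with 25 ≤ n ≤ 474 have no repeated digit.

The integers in [25, 474] that have no repeated digit: 25, 26, 27, 28, 29, 30, …, 472, 473.
336 qualify.

336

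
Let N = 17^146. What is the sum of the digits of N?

829

17^146 = 442122402406453852935958024958547119975481495873706941986456781720390251412889617797780643038254086197423625344656165708857498172166673020389502869322968637833230405433904553550369
Sum of its 180 digits: 829.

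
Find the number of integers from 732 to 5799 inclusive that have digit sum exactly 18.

370

The integers in [732, 5799] that have digit sum exactly 18: 738, 747, 756, 765, 774, 783, …, 5751, 5760.
370 qualify.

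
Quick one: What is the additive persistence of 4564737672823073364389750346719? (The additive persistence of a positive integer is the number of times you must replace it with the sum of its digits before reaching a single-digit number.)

4564737672823073364389750346719 → 149 → 14 → 5 (3 steps)

3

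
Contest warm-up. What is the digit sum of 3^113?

207

3^113 = 821678234986022501332043817791314604358242170799200323
Sum of its 54 digits: 207.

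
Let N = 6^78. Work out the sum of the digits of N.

270

6^78 = 4963608617944918181428679924706605506341271472266715087241216
Sum of its 61 digits: 270.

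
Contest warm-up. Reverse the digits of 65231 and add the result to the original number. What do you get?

Reverse of 65231 is 13256.
65231 + 13256 = 78487

78487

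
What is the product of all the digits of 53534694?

194400

5×3×5×3×4×6×9×4 = 194400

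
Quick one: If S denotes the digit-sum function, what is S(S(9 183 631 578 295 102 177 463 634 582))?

9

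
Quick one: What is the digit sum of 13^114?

13^114 = 9762075518152546562417403479355309620079717417407010775401060266867242691438981607825378922831482931561108394891748548182365289
Sum of its 127 digits: 568.

568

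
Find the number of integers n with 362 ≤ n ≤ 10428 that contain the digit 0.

The integers in [362, 10428] that contain the digit 0: 370, 380, 390, 400, 401, 402, …, 10427, 10428.
2985 qualify.

2985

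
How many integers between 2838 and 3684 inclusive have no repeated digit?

418

The integers in [2838, 3684] that have no repeated digit: 2839, 2840, 2841, 2843, 2845, 2846, …, 3682, 3684.
418 qualify.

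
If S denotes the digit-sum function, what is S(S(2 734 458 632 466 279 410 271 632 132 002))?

First digit sum: 112.
1+1+2 = 4.

4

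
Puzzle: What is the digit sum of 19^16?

91

19^16 = 288441413567621167681
Sum of its 21 digits: 91.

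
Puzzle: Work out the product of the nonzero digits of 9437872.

9×4×3×7×8×7×2 = 84672

84672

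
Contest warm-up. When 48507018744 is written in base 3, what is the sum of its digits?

48507018744 in base 3 is 11122012112111212100210.
Digit sum: 1+1+1+2+2+0+1+2+1+1+2+1+1+1+2+1+2+1+0+0+2+1+0 = 26.

26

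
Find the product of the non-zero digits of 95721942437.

3810240

9×5×7×2×1×9×4×2×4×3×7 = 3810240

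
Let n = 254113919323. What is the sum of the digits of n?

43

2+5+4+1+1+3+9+1+9+3+2+3 = 43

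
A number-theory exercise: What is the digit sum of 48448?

4+8+4+4+8 = 28

28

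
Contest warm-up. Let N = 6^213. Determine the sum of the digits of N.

6^213 = 5574633646519606982417083596561497237670058766006727890546857505301021091252948100481877200160144405574012914837729176293186075735308156924914982015438222453968470016
Sum of its 166 digits: 711.

711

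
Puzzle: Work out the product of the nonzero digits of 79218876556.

50803200

7×9×2×1×8×8×7×6×5×5×6 = 50803200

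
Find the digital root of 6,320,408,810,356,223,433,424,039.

6+3+2+0+4+0+8+8+1+0+3+5+6+2+2+3+4+3+3+4+2+4+0+3+9 = 85
8+5 = 13
1+3 = 4

4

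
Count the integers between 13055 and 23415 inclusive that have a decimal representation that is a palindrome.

The integers in [13055, 23415] that have a decimal representation that is a palindrome: 13131, 13231, 13331, 13431, 13531, 13631, …, 23232, 23332.
103 qualify.

103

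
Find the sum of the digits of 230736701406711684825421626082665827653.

2+3+0+7+3+6+7+0+1+4+0+6+7+1+1+6+8+4+8+2+5+4+2+1+6+2+6+0+8+2+6+6+5+8+2+7+6+5+3 = 160

160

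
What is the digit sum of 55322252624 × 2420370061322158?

55322252624 × 2420370061322158 = 133900323976030796324842592
Sum of its 27 digits: 110.

110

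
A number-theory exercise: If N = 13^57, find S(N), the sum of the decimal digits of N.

271

13^57 = 3124432031290254610011894949223517352998211575328796815860858733
Sum of its 64 digits: 271.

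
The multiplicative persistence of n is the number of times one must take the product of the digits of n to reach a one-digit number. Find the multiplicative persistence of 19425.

2

19425 → 360 → 0 (2 steps)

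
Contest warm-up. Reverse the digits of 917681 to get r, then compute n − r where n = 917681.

730962

Reverse of 917681 is 186719.
917681 − 186719 = 730962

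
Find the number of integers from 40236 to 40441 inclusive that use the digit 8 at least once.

39

The integers in [40236, 40441] that use the digit 8 at least once: 40238, 40248, 40258, 40268, 40278, 40280, …, 40428, 40438.
39 qualify.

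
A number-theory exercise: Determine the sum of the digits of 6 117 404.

23

6+1+1+7+4+0+4 = 23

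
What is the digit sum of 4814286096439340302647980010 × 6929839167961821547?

246

4814286096439340302647980010 × 6929839167961821547 = 33362228356879363769909483168283379999643275470
Sum of its 47 digits: 246.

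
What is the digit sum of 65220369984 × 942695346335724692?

126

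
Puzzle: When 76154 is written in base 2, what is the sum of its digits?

9

76154 in base 2 is 10010100101111010.
Digit sum: 1+0+0+1+0+1+0+0+1+0+1+1+1+1+0+1+0 = 9.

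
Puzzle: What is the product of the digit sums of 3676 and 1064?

242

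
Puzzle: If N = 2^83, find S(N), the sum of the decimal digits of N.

122

2^83 = 9671406556917033397649408
Sum of its 25 digits: 122.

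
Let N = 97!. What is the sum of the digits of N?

648

97! = 96192759682482119853328425949563698712343813919172976158104477319333745612481875498805879175589072651261284189679678167647067832320000000000000000000000
Sum of its 152 digits: 648.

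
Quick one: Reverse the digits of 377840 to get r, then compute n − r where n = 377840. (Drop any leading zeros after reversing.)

Reverse of 377840 is 48773.
377840 − 48773 = 329067

329067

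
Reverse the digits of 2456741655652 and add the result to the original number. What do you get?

5022303132194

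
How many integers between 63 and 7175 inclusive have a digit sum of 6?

77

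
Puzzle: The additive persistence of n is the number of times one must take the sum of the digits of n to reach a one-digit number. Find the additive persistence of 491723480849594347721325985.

2

491723480849594347721325985 → 133 → 7 (2 steps)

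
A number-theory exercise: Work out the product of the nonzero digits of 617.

42

6×1×7 = 42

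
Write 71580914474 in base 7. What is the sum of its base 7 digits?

71580914474 in base 7 is 5112561506516.
Digit sum: 5+1+1+2+5+6+1+5+0+6+5+1+6 = 44.

44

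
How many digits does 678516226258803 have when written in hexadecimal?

13

678516226258803 in base 16 is 2691B5EA3F773, which has 13 digits.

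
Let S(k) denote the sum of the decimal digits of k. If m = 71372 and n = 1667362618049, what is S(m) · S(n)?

1180

S(71372) = 7+1+3+7+2 = 20.
S(1667362618049) = 1+6+6+7+3+6+2+6+1+8+0+4+9 = 59.
20 · 59 = 1180.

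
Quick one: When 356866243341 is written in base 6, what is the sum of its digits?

51

356866243341 in base 6 is 431535254033553.
Digit sum: 4+3+1+5+3+5+2+5+4+0+3+3+5+5+3 = 51.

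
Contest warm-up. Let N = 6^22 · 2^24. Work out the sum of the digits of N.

117

6^22 · 2^24 = 2208245755649745670373376
Sum of its 25 digits: 117.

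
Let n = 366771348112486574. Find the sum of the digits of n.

83

3+6+6+7+7+1+3+4+8+1+1+2+4+8+6+5+7+4 = 83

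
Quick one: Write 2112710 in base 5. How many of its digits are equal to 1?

3

2112710 in base 5 is 1020101320.
The digit 1 appears 3 times.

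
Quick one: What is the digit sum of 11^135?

593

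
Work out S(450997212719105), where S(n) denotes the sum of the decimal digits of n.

4+5+0+9+9+7+2+1+2+7+1+9+1+0+5 = 62

62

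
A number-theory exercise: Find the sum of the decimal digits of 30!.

30! = 265252859812191058636308480000000
Sum of its 33 digits: 117.

117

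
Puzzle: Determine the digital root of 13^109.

The digital root of n equals n mod 9 (or 9 when 9 | n), so we need 13^109 mod 9.
13^109 ≡ 4 (mod 9), so the digital root is 4.

4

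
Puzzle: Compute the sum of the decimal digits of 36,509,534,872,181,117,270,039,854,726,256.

3+6+5+0+9+5+3+4+8+7+2+1+8+1+1+1+7+2+7+0+0+3+9+8+5+4+7+2+6+2+5+6 = 137

137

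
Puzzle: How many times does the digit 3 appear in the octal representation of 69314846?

2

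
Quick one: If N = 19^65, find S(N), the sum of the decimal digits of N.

19^65 = 131517656596604663956102176642678715072020072327450916777499793705236707816143809299
Sum of its 84 digits: 379.

379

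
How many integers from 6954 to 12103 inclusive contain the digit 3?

1379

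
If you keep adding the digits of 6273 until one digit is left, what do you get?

6+2+7+3 = 18
1+8 = 9

9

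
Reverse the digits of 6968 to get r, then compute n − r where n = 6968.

Reverse of 6968 is 8696.
6968 − 8696 = -1728

-1728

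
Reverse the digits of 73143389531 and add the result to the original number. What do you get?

Reverse of 73143389531 is 13598334137.
73143389531 + 13598334137 = 86741723668

86741723668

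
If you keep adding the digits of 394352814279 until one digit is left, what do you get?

3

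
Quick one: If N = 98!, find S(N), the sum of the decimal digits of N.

639

98! = 9426890448883247745626185743057242473809693764078951663494238777294707070023223798882976159207729119823605850588608460429412647567360000000000000000000000
Sum of its 154 digits: 639.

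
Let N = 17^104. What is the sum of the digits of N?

17^104 = 92616384514023830505527756621603806691702589859285587757643739913453969611054647959639422888955801421667619917987775636617851521
Sum of its 128 digits: 631.

631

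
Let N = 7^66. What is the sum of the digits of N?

262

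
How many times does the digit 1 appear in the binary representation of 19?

3

19 in base 2 is 10011.
The digit 1 appears 3 times.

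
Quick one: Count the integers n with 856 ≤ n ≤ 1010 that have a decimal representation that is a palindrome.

16

The integers in [856, 1010] that have a decimal representation that is a palindrome: 858, 868, 878, 888, 898, 909, …, 999, 1001.
16 qualify.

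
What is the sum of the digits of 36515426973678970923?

3+6+5+1+5+4+2+6+9+7+3+6+7+8+9+7+0+9+2+3 = 102

102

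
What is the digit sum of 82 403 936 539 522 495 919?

8+2+4+0+3+9+3+6+5+3+9+5+2+2+4+9+5+9+1+9 = 98

98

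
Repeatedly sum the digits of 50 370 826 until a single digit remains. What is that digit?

5+0+3+7+0+8+2+6 = 31
3+1 = 4
(Equivalently, 50 370 826 mod 9 = 4.)

4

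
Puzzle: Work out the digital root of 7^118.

7

The digital root of n equals n mod 9 (or 9 when 9 | n), so we need 7^118 mod 9.
7^118 ≡ 7 (mod 9), so the digital root is 7.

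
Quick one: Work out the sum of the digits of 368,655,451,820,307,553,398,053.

104

3+6+8+6+5+5+4+5+1+8+2+0+3+0+7+5+5+3+3+9+8+0+5+3 = 104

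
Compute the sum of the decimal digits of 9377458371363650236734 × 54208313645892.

9377458371363650236734 × 54208313645892 = 508336204596176331252211548446596728
Sum of its 36 digits: 153.

153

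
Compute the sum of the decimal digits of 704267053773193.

7+0+4+2+6+7+0+5+3+7+7+3+1+9+3 = 64

64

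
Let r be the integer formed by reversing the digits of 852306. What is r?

Reversing 852306 gives 603258.

603258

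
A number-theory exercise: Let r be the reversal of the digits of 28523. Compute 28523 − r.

-4059

Reverse of 28523 is 32582.
28523 − 32582 = -4059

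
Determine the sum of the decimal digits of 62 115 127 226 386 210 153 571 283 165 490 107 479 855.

161

6+2+1+1+5+1+2+7+2+2+6+3+8+6+2+1+0+1+5+3+5+7+1+2+8+3+1+6+5+4+9+0+1+0+7+4+7+9+8+5+5 = 161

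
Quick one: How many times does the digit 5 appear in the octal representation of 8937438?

1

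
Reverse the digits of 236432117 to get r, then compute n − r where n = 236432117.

-474802515

Reverse of 236432117 is 711234632.
236432117 − 711234632 = -474802515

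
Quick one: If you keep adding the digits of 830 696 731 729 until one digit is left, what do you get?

8+3+0+6+9+6+7+3+1+7+2+9 = 61
6+1 = 7

7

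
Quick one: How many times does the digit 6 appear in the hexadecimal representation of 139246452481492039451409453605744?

2

139246452481492039451409453605744 in base 16 is 6DD898DDC06A955072E012EE370.
The digit 6 appears 2 times.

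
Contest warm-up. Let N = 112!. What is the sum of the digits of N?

765

112! = 197450685722107402353682037275992488341277868034975337796656295094902858969771811440894224355027779366597957338237853638272334919686385621811850780464277094400000000000000000000000000
Sum of its 183 digits: 765.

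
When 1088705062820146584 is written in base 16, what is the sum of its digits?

129

1088705062820146584 in base 16 is F1BDB7C86906D98.
Digit sum: 15+1+11+13+11+7+12+8+6+9+0+6+13+9+8 = 129.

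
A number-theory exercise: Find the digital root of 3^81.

9

The digital root of n equals n mod 9 (or 9 when 9 | n), so we need 3^81 mod 9.
3^81 ≡ 0 (mod 9), so the digital root is 9.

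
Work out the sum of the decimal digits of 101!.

101! = 9425947759838359420851623124482936749562312794702543768327889353416977599316221476503087861591808346911623490003549599583369706302603264000000000000000000000000
Sum of its 160 digits: 639.

639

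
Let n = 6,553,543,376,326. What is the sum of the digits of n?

6+5+5+3+5+4+3+3+7+6+3+2+6 = 58

58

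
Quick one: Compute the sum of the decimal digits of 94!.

549

94! = 108736615665674308027365285256786601004186803580182872307497374434045199869417927630229109214583415458560865651202385340530688000000000000000000000
Sum of its 147 digits: 549.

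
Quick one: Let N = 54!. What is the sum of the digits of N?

54! = 230843697339241380472092742683027581083278564571807941132288000000000000
Sum of its 72 digits: 261.

261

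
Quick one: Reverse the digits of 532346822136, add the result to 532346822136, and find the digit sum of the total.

54

Reversal of 532346822136 is 631228643235; 532346822136 + 631228643235 = 1163575465371.
Digit sum of 1163575465371: 1+1+6+3+5+7+5+4+6+5+3+7+1 = 54.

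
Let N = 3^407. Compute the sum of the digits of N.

3^407 = 154294580106292123333159361936569399325502885803165859573399365158656181101311877000438925883900882403884880756263053379252975457448080327360095299702068607120149144003063804951873460651650458187
Sum of its 195 digits: 846.

846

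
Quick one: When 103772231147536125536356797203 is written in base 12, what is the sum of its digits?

103772231147536125536356797203 in base 12 is 9094430107A456A0A29B8435B2B.
Digit sum: 9+0+9+4+4+3+0+1+0+7+10+4+5+6+10+0+10+2+9+11+8+4+3+5+11+2+11 = 148.

148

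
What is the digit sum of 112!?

112! = 197450685722107402353682037275992488341277868034975337796656295094902858969771811440894224355027779366597957338237853638272334919686385621811850780464277094400000000000000000000000000
Sum of its 183 digits: 765.

765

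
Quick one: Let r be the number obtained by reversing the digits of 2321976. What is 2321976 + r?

Reverse of 2321976 is 6791232.
2321976 + 6791232 = 9113208

9113208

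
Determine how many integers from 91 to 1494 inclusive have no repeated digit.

876

The integers in [91, 1494] that have no repeated digit: 91, 92, 93, 94, 95, 96, …, 1492, 1493.
876 qualify.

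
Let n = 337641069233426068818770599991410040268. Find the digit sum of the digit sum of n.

First digit sum: 171.
1+7+1 = 9.

9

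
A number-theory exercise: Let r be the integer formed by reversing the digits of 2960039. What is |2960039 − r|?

Reverse of 2960039 is 9300692.
|2960039 − 9300692| = 6340653

6340653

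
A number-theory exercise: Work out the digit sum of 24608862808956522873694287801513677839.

193

2+4+6+0+8+8+6+2+8+0+8+9+5+6+5+2+2+8+7+3+6+9+4+2+8+7+8+0+1+5+1+3+6+7+7+8+3+9 = 193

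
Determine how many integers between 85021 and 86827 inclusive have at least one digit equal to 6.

1097

The integers in [85021, 86827] that have at least one digit equal to 6: 85026, 85036, 85046, 85056, 85060, 85061, …, 86826, 86827.
1097 qualify.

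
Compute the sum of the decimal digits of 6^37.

135

6^37 = 61886548790943213277031694336
Sum of its 29 digits: 135.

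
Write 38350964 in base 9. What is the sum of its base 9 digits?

28

38350964 in base 9 is 80142562.
Digit sum: 8+0+1+4+2+5+6+2 = 28.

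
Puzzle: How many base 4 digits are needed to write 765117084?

15

765117084 in base 4 is 231212230022130, which has 15 digits.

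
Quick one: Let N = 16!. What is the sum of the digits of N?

16! = 20922789888000
Sum of its 14 digits: 63.

63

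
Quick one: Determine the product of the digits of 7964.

1512

7×9×6×4 = 1512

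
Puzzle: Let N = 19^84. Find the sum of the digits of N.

478

19^84 = 260197116877105969295901581876340698090881996328247121654867528250661819610373144180117184501691957444080721
Sum of its 108 digits: 478.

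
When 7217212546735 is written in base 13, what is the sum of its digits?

79

7217212546735 in base 13 is 404770998CA9.
Digit sum: 4+0+4+7+7+0+9+9+8+12+10+9 = 79.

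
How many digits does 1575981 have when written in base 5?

9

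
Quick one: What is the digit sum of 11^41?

11^41 = 4978518112499354698647829163838661251242411
Sum of its 43 digits: 203.

203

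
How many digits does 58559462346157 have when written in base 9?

15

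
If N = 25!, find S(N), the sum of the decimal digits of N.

72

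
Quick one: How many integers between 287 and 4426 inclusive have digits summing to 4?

The integers in [287, 4426] that have digits summing to 4: 301, 310, 400, 1003, 1012, 1021, …, 3100, 4000.
23 qualify.

23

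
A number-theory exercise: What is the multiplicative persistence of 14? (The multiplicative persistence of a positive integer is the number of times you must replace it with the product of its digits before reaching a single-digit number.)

14 → 4 (1 step)

1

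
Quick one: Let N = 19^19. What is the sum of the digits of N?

19^19 = 1978419655660313589123979
Sum of its 25 digits: 127.

127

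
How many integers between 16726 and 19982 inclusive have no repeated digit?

1124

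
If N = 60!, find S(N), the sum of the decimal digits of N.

60! = 8320987112741390144276341183223364380754172606361245952449277696409600000000000000
Sum of its 82 digits: 288.

288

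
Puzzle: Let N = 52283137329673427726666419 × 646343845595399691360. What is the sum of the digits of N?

198

52283137329673427726666419 × 646343845595399691360 = 33792884041453519700603235726891507314276439840
Sum of its 47 digits: 198.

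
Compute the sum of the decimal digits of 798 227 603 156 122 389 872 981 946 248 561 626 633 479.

207

7+9+8+2+2+7+6+0+3+1+5+6+1+2+2+3+8+9+8+7+2+9+8+1+9+4+6+2+4+8+5+6+1+6+2+6+6+3+3+4+7+9 = 207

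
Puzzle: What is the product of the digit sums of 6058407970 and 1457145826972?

2806

S(6058407970) = 6+0+5+8+4+0+7+9+7+0 = 46.
S(1457145826972) = 1+4+5+7+1+4+5+8+2+6+9+7+2 = 61.
46 · 61 = 2806.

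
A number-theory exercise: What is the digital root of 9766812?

3

9+7+6+6+8+1+2 = 39
3+9 = 12
1+2 = 3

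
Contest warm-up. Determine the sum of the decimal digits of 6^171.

6^171 = 11584140481641744167322906226912965188994600721815034083562321824238085464205605585338068746430569881542853321672337655366391856889856
Sum of its 134 digits: 594.

594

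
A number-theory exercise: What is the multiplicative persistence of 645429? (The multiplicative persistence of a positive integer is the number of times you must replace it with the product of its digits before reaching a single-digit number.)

645429 → 8640 → 0 (2 steps)

2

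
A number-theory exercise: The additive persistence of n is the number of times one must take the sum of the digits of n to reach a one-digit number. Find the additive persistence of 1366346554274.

3

1366346554274 → 56 → 11 → 2 (3 steps)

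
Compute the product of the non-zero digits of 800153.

8×1×5×3 = 120

120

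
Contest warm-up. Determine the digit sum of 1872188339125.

1+8+7+2+1+8+8+3+3+9+1+2+5 = 58

58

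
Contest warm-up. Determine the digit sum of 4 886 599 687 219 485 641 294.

125

4+8+8+6+5+9+9+6+8+7+2+1+9+4+8+5+6+4+1+2+9+4 = 125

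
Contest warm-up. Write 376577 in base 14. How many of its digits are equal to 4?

376577 in base 14 is 9B345.
The digit 4 appears 1 time.

1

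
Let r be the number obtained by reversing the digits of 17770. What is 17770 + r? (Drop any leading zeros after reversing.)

25541

Reverse of 17770 is 7771.
17770 + 7771 = 25541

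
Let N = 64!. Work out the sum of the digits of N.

64! = 126886932185884164103433389335161480802865516174545192198801894375214704230400000000000000
Sum of its 90 digits: 324.

324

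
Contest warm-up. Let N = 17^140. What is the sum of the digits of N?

775

17^140 = 18316774253714359260286652104797592498875155815140577826476924073024514250498449856229541717239796857646419378217258155071767922120354084555470472992660057764443072350571201
Sum of its 173 digits: 775.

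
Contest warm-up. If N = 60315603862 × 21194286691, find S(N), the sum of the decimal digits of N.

60315603862 × 21194286691 = 1278346200192014800642
Sum of its 22 digits: 70.

70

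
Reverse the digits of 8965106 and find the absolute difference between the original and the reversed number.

2949408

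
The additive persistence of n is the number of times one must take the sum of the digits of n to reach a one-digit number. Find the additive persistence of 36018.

2

36018 → 18 → 9 (2 steps)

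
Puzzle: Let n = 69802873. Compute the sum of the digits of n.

43

6+9+8+0+2+8+7+3 = 43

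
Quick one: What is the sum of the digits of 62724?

21

6+2+7+2+4 = 21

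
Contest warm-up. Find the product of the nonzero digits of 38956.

6480

3×8×9×5×6 = 6480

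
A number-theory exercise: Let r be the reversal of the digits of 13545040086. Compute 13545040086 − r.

-54459014445

Reverse of 13545040086 is 68004054531.
13545040086 − 68004054531 = -54459014445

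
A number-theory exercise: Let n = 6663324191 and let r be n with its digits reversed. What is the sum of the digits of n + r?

Reversal of 6663324191 is 1914233666; 6663324191 + 1914233666 = 8577557857.
Digit sum of 8577557857: 8+5+7+7+5+5+7+8+5+7 = 64.

64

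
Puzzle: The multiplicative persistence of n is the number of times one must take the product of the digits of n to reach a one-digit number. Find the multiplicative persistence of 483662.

3

483662 → 6912 → 108 → 0 (3 steps)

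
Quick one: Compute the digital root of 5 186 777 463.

9

5+1+8+6+7+7+7+4+6+3 = 54
5+4 = 9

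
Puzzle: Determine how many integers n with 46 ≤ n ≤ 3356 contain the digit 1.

1681

The integers in [46, 3356] that contain the digit 1: 51, 61, 71, 81, 91, 100, …, 3341, 3351.
1681 qualify.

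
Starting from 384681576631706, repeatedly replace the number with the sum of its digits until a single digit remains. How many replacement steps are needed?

2

384681576631706 → 71 → 8 (2 steps)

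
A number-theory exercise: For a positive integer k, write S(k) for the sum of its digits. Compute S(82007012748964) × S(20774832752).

2726

S(82007012748964) = 8+2+0+0+7+0+1+2+7+4+8+9+6+4 = 58.
S(20774832752) = 2+0+7+7+4+8+3+2+7+5+2 = 47.
58 · 47 = 2726.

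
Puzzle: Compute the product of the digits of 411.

4×1×1 = 4

4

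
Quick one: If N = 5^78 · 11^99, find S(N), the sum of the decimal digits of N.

737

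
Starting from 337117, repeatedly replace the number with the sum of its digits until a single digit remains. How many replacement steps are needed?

2

337117 → 22 → 4 (2 steps)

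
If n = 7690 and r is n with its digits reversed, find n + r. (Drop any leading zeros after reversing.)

8657

Reverse of 7690 is 967.
7690 + 967 = 8657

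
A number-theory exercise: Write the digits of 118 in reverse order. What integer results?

Reversing 118 gives 811.

811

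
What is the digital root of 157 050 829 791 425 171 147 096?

2

1+5+7+0+5+0+8+2+9+7+9+1+4+2+5+1+7+1+1+4+7+0+9+6 = 101
1+0+1 = 2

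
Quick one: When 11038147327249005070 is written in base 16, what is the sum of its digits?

11038147327249005070 in base 16 is 992F6082F31ABA0E.
Digit sum: 9+9+2+15+6+0+8+2+15+3+1+10+11+10+0+14 = 115.

115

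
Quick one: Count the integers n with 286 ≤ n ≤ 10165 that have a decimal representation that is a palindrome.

163

The integers in [286, 10165] that have a decimal representation that is a palindrome: 292, 303, 313, 323, 333, 343, …, 10001, 10101.
163 qualify.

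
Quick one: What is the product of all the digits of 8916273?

18144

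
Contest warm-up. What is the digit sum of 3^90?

216

3^90 = 8727963568087712425891397479476727340041449
Sum of its 43 digits: 216.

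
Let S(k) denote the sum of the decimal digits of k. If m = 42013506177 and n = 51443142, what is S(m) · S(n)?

S(42013506177) = 4+2+0+1+3+5+0+6+1+7+7 = 36.
S(51443142) = 5+1+4+4+3+1+4+2 = 24.
36 · 24 = 864.

864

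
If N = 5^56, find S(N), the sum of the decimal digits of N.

5^56 = 1387778780781445675529539585113525390625
Sum of its 40 digits: 196.

196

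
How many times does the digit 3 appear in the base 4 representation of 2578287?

2578287 in base 4 is 21311131233.
The digit 3 appears 4 times.

4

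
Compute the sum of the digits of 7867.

28

7+8+6+7 = 28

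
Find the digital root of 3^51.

9

The digital root of n equals n mod 9 (or 9 when 9 | n), so we need 3^51 mod 9.
3^51 ≡ 0 (mod 9), so the digital root is 9.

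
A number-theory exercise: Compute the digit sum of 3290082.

3+2+9+0+0+8+2 = 24

24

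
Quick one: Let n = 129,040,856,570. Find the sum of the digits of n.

47

1+2+9+0+4+0+8+5+6+5+7+0 = 47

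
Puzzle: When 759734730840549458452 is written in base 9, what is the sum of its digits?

92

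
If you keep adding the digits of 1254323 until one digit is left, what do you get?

2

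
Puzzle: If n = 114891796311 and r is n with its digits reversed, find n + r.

228588994722

Reverse of 114891796311 is 113697198411.
114891796311 + 113697198411 = 228588994722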